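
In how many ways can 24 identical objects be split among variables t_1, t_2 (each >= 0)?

Stars and bars with 24 stars and 1 bars:
C(24+2-1, 2-1) = C(25,1).

Final answer: C(25,1) = 25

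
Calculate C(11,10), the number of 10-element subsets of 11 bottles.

C(11,10) = 11!/(10! x 1!).

Final answer: \binom{11}{10} = 11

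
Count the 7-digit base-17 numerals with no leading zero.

In base 17, the leading digit has 16 choices (1..16); each of the remaining 6 digits has 17 choices.
Total: 16 x 17^6.

Final answer: 386201104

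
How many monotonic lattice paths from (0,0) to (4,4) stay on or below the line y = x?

Total monotonic paths to (4,4): C(8,4) = 70.
Reflecting each bad path at its first crossing gives a bijection with paths to (3,5): C(8,5) = 56.
Valid Dyck paths: 70 - 56.
(These counts are the Catalan numbers.)

Final answer: C_{4} = 14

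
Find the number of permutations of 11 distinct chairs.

The number of ways to arrange 11 distinct objects is 11!.

Final answer: 11! = 39916800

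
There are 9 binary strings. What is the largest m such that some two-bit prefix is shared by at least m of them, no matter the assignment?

There are 4 possible values for two-bit prefix. With 9 binary strings and 4 categories, by pigeonhole: ceiling(9/4).

Final answer: 3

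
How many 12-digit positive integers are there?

These are the integers in [10^11, 10^12), so the count is 10^12 - 10^11 = 9 x 10^11.

Final answer: 900000000000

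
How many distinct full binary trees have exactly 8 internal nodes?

This is counted by the nth Catalan number C_n. Here n = 8.
C_n = C(2n,n)/(n+1), so C_{8} = C(16,8)/9 = 12870/9.

Final answer: C_{8} = 1430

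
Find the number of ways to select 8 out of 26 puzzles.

C(26,8) = 26!/(8! x 18!).

Final answer: \binom{26}{8} = 1562275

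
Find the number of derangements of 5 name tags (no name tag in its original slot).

Use the recurrence D(n) = (n-1)(D(n-1) + D(n-2)) with D(0)=1, D(1)=0.
D(2) = 1 x (0 + 1) = 1
D(3) = 2 x (1 + 0) = 2
D(4) = 3 x (2 + 1) = 9
D(5) = 4 x (D(4) + D(3)) = 4 x (9 + 2)

Final answer: D(5) = 44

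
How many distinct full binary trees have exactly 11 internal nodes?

This is counted by the nth Catalan number C_n. Here n = 11.
C_n = C(2n,n)/(n+1), so C_{11} = C(22,11)/12 = 705432/12.

Final answer: C_{11} = 58786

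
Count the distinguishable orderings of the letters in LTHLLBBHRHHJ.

Letters (B:2, H:4, J:1, L:3, R:1, T:1). Total letters: 12.
Permutations = 12!/(4! x 3! x 2!).

Final answer: 1663200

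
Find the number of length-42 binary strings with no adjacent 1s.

Let a(n) count valid strings. If the last bit is 0 the prefix is any valid string of length n-1; if it is 1 the string must end in 01 with a valid prefix of length n-2. So a(n) = a(n-1) + a(n-2), a(1)=2, a(2)=3.
Iterating the recurrence: a(1)=2, a(2)=3, a(3)=5, a(4)=8, a(5)=13, a(6)=21, a(7)=34, a(8)=55, a(9)=89, a(10)=144, a(11)=233, a(12)=377, a(13)=610, a(14)=987, a(15)=1597, a(16)=2584, a(17)=4181, a(18)=6765, a(19)=10946, a(20)=17711, a(21)=28657, a(22)=46368, a(23)=75025, a(24)=121393, a(25)=196418, a(26)=317811, a(27)=514229, a(28)=832040, a(29)=1346269, a(30)=2178309, a(31)=3524578, a(32)=5702887, a(33)=9227465, a(34)=14930352, a(35)=24157817, a(36)=39088169, a(37)=63245986, a(38)=102334155, a(39)=165580141, a(40)=267914296, a(41)=433494437, a(42)=701408733.

Final answer: 701408733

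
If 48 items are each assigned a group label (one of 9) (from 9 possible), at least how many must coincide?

There are 9 possible values for group label (one of 9). With 48 items and 9 categories, by pigeonhole: ceiling(48/9).

Final answer: 6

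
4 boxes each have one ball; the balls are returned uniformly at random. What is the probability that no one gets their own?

D(n) = (n-1)(D(n-1) + D(n-2)), D(0)=1, D(1)=0.
Building up: D(2)=1, D(3)=2, D(4)=9.
Total arrangements: 4! = 24.
Probability = D(4)/4! = 3/8.

Final answer: D(4)/4! = 9/24 = 0.375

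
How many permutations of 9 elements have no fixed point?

Derangements satisfy D(n) = (n-1)(D(n-1) + D(n-2)), starting from D(0)=1, D(1)=0.
Building up: D(2)=1, D(3)=2, D(4)=9, D(5)=44, D(6)=265, D(7)=1854, D(8)=14833.
D(9) = 8 x (D(8) + D(7)) = 8 x (14833 + 1854).

Final answer: D(9) = 133496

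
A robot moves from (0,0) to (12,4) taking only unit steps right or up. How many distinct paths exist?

Each path has 12 right steps and 4 up steps in some order (16 steps total).
Choose which 4 of the 16 steps are up: C(16,4).

Final answer: C(16,4) = 1820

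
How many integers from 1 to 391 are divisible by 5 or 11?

Multiples of 5: 78. Multiples of 11: 35. Of both (lcm=55): 7.
By inclusion-exclusion: 78 + 35 - 7.

Final answer: 106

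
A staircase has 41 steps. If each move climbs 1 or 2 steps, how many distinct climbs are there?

Condition on the final move: it is a 1-step (f(n-1) ways to get there) or a 2-step (f(n-2) ways), so f(n) = f(n-1) + f(n-2), with f(1)=1, f(2)=2.
Computing successive values: f(1)=1, f(2)=2, f(3)=3, f(4)=5, f(5)=8, f(6)=13, f(7)=21, f(8)=34, f(9)=55, f(10)=89, f(11)=144, f(12)=233, f(13)=377, f(14)=610, f(15)=987, f(16)=1597, f(17)=2584, f(18)=4181, f(19)=6765, f(20)=10946, f(21)=17711, f(22)=28657, f(23)=46368, f(24)=75025, f(25)=121393, f(26)=196418, f(27)=317811, f(28)=514229, f(29)=832040, f(30)=1346269, f(31)=2178309, f(32)=3524578, f(33)=5702887, f(34)=9227465, f(35)=14930352, f(36)=24157817, f(37)=39088169, f(38)=63245986, f(39)=102334155, f(40)=165580141, f(41)=267914296.

Final answer: 267914296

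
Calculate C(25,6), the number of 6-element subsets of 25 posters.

C(25,6) = 25!/(6! x (25-6)!).

Final answer: C(25,6) = 177100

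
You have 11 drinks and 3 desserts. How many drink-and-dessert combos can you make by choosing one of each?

By the multiplication principle: 11 x 3.

Final answer: 33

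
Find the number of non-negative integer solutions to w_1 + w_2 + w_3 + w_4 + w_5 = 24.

Stars and bars with 24 stars and 4 bars:
C(24+5-1, 5-1) = C(28,4).

Final answer: C(28,4) = 20475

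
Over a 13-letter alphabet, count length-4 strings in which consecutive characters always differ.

Let g(n) count such strings. g(1) = 13, and each valid string of length n-1 extends in 12 ways (any symbol but the last), so g(n) = 12 g(n-1).
Total: g(4) = 13 x 12^3.

Final answer: 13 x 12^{3} = 22464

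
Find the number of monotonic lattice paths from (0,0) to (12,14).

Each path has 12 right steps and 14 up steps in some order (26 steps total).
Choose which 14 of the 26 steps are up: C(26,14).

Final answer: C(26,14) = 9657700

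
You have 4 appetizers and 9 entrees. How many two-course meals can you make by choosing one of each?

By the multiplication principle: 4 x 9.

Final answer: 36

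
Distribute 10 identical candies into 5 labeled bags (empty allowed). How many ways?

Stars and bars: C(n+k-1, k-1) = C(14,4).

Final answer: C(14,4) = 1001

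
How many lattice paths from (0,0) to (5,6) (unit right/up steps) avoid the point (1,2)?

Total paths to (5,6): C(11,6) = 462.
Paths through (1,2): C(3,2) x C(8,4) = 210.
Avoiding (1,2): 462 - 210.

Final answer: 252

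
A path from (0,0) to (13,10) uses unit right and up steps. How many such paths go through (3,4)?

Paths (0,0)->(3,4): C(7,4) = 35.
Paths (3,4)->(13,10): C(16,6) = 8008.
By multiplication principle: 35 x 8008.

Final answer: 280280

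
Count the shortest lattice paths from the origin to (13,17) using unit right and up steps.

Each path has 13 right steps and 17 up steps in some order (30 steps total).
Choose which 17 of the 30 steps are up: C(30,17).

Final answer: C(30,17) = 119759850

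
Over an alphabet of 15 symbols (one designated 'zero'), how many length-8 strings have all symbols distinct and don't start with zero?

First digit: 14 (nonzero). Second: 14 (not first). Third: 13, etc.
Total: 14 x 14 x 13 x 12 x 11 x 10 x 9 x 8.

Final answer: 242161920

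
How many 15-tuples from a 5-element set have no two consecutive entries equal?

Let g(n) count such strings. g(1) = 5, and each valid string of length n-1 extends in 4 ways (any symbol but the last), so g(n) = 4 g(n-1).
Total: g(15) = 5 x 4^14.

Final answer: 5 x 4^{14} = 1342177280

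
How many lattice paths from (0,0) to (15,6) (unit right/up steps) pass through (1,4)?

Paths (0,0)->(1,4): C(5,4) = 5.
Paths (1,4)->(15,6): C(16,2) = 120.
By multiplication principle: 5 x 120.

Final answer: 600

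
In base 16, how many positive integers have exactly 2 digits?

These are the integers in [16^1, 16^2), so the count is 16^2 - 16^1 = 15 x 16^1.

Final answer: 240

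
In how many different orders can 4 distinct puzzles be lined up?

The number of ways to arrange 4 distinct objects is 4!.

Final answer: 4! = 24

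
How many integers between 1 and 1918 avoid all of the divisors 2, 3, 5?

|div by 2|=959, |div by 3|=639, |div by 5|=383.
|div by 2&3|=319, |div by 2&5|=191, |div by 3&5|=127, |div by all|=63.
By inclusion-exclusion, divisible by at least one: 959+639+383-319-191-127+63 = 1407.
Not divisible by any: 1918 - 1407.

Final answer: 511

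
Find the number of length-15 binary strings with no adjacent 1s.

A valid string ends in 0 (append to any length-(n-1) valid string) or in 01 (append to any length-(n-2) valid string), so a(n) = a(n-1) + a(n-2) with a(1)=2, a(2)=3.
Computing successive values: a(1)=2, a(2)=3, a(3)=5, a(4)=8, a(5)=13, a(6)=21, a(7)=34, a(8)=55, a(9)=89, a(10)=144, a(11)=233, a(12)=377, a(13)=610, a(14)=987, a(15)=1597.

Final answer: 1597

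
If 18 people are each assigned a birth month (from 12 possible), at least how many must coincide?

There are 12 possible values for birth month. With 18 people and 12 categories, by pigeonhole: ceiling(18/12).

Final answer: 2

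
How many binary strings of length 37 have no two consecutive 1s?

A valid string ends in 0 (append to any length-(n-1) valid string) or in 01 (append to any length-(n-2) valid string), so a(n) = a(n-1) + a(n-2) with a(1)=2, a(2)=3.
Iterating the recurrence: a(1)=2, a(2)=3, a(3)=5, a(4)=8, a(5)=13, a(6)=21, a(7)=34, a(8)=55, a(9)=89, a(10)=144, a(11)=233, a(12)=377, a(13)=610, a(14)=987, a(15)=1597, a(16)=2584, a(17)=4181, a(18)=6765, a(19)=10946, a(20)=17711, a(21)=28657, a(22)=46368, a(23)=75025, a(24)=121393, a(25)=196418, a(26)=317811, a(27)=514229, a(28)=832040, a(29)=1346269, a(30)=2178309, a(31)=3524578, a(32)=5702887, a(33)=9227465, a(34)=14930352, a(35)=24157817, a(36)=39088169, a(37)=63245986.

Final answer: 63245986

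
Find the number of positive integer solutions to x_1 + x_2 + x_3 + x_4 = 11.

Substitute x'_i = x_i - 1 (so x'_i >= 0). Then sum x'_i = 11 - 4 = 7.
Stars and bars: C(7+4-1, 4-1) = C(10,3).

Final answer: C(10,3) = 120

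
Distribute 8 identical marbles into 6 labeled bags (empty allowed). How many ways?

Stars and bars: C(n+k-1, k-1) = C(13,5).

Final answer: C(13,5) = 1287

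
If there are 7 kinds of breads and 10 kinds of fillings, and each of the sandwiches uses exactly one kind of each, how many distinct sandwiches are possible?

By the multiplication principle: 7 x 10.

Final answer: 70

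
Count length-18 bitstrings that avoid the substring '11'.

Classify by the final bit: ...0 gives a(n-1) strings, ...01 gives a(n-2) strings. Thus a(n) = a(n-1) + a(n-2) with a(1)=2, a(2)=3.
Building up term by term: a(1)=2, a(2)=3, a(3)=5, a(4)=8, a(5)=13, a(6)=21, a(7)=34, a(8)=55, a(9)=89, a(10)=144, a(11)=233, a(12)=377, a(13)=610, a(14)=987, a(15)=1597, a(16)=2584, a(17)=4181, a(18)=6765.

Final answer: 6765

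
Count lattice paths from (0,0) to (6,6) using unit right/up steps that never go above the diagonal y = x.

Total monotonic paths to (6,6): C(12,6) = 924.
Reflecting each bad path at its first crossing gives a bijection with paths to (5,7): C(12,7) = 792.
Valid Dyck paths: 924 - 792.
(Equivalently, C_{6} = C(12,6)/7 = 924/7.)

Final answer: C_{6} = 132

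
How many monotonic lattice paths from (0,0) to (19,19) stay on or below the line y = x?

Total monotonic paths to (19,19): C(38,19) = 35345263800.
Reflecting each bad path at its first crossing gives a bijection with paths to (18,20): C(38,20) = 33578000610.
Valid Dyck paths: 35345263800 - 33578000610.
(Equivalently, C_{19} = C(38,19)/20 = 35345263800/20.)

Final answer: C_{19} = 1767263190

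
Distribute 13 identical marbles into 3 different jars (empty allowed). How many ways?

Stars and bars: C(n+k-1, k-1) = C(15,2).

Final answer: C(15,2) = 105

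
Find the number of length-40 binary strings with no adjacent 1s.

Let a(n) count valid strings. If the last bit is 0 the prefix is any valid string of length n-1; if it is 1 the string must end in 01 with a valid prefix of length n-2. So a(n) = a(n-1) + a(n-2), a(1)=2, a(2)=3.
Building up term by term: a(1)=2, a(2)=3, a(3)=5, a(4)=8, a(5)=13, a(6)=21, a(7)=34, a(8)=55, a(9)=89, a(10)=144, a(11)=233, a(12)=377, a(13)=610, a(14)=987, a(15)=1597, a(16)=2584, a(17)=4181, a(18)=6765, a(19)=10946, a(20)=17711, a(21)=28657, a(22)=46368, a(23)=75025, a(24)=121393, a(25)=196418, a(26)=317811, a(27)=514229, a(28)=832040, a(29)=1346269, a(30)=2178309, a(31)=3524578, a(32)=5702887, a(33)=9227465, a(34)=14930352, a(35)=24157817, a(36)=39088169, a(37)=63245986, a(38)=102334155, a(39)=165580141, a(40)=267914296.

Final answer: 267914296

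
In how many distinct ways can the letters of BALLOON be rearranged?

Letters (A:1, B:1, L:2, N:1, O:2). Total letters: 7.
Permutations = 7!/(2! x 2!).

Final answer: 1260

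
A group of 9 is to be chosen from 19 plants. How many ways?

C(19,9) = 19!/(9! x 10!).

Final answer: \binom{19}{9} = 92378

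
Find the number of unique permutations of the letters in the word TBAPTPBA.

Letters (A:2, B:2, P:2, T:2). Total letters: 8.
Permutations = 8!/(2! x 2! x 2! x 2!).

Final answer: 2520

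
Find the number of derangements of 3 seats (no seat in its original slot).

Use the recurrence D(n) = (n-1)(D(n-1) + D(n-2)) with D(0)=1, D(1)=0.
D(2) = 1 x (0 + 1) = 1
D(3) = 2 x (D(2) + D(1)) = 2 x (1 + 0)

Final answer: D(3) = 2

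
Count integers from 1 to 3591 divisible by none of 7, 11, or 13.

|div by 7|=513, |div by 11|=326, |div by 13|=276.
|div by 7&11|=46, |div by 7&13|=39, |div by 11&13|=25, |div by all|=3.
By inclusion-exclusion, divisible by at least one: 513+326+276-46-39-25+3 = 1008.
Not divisible by any: 3591 - 1008.

Final answer: 2583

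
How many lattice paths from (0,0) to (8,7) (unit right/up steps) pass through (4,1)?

Paths (0,0)->(4,1): C(5,1) = 5.
Paths (4,1)->(8,7): C(10,6) = 210.
By multiplication principle: 5 x 210.

Final answer: 1050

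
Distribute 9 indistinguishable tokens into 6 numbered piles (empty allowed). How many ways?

Stars and bars: C(n+k-1, k-1) = C(14,5).

Final answer: C(14,5) = 2002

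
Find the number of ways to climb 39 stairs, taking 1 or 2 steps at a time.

Condition on the final move: it is a 1-step (f(n-1) ways to get there) or a 2-step (f(n-2) ways), so f(n) = f(n-1) + f(n-2), with f(1)=1, f(2)=2.
Iterating the recurrence: f(1)=1, f(2)=2, f(3)=3, f(4)=5, f(5)=8, f(6)=13, f(7)=21, f(8)=34, f(9)=55, f(10)=89, f(11)=144, f(12)=233, f(13)=377, f(14)=610, f(15)=987, f(16)=1597, f(17)=2584, f(18)=4181, f(19)=6765, f(20)=10946, f(21)=17711, f(22)=28657, f(23)=46368, f(24)=75025, f(25)=121393, f(26)=196418, f(27)=317811, f(28)=514229, f(29)=832040, f(30)=1346269, f(31)=2178309, f(32)=3524578, f(33)=5702887, f(34)=9227465, f(35)=14930352, f(36)=24157817, f(37)=39088169, f(38)=63245986, f(39)=102334155.

Final answer: 102334155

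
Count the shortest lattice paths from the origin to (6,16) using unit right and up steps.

Each path has 6 right steps and 16 up steps in some order (22 steps total).
Choose which 16 of the 22 steps are up: C(22,16).

Final answer: C(22,16) = 74613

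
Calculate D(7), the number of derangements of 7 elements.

Use the recurrence D(n) = (n-1)(D(n-1) + D(n-2)) with D(0)=1, D(1)=0.
Building up: D(2)=1, D(3)=2, D(4)=9, D(5)=44, D(6)=265.
D(7) = 6 x (D(6) + D(5)) = 6 x (265 + 44).

Final answer: D(7) = 1854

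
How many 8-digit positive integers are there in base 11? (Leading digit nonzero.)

These are the integers in [11^7, 11^8), so the count is 11^8 - 11^7 = 10 x 11^7.

Final answer: 194871710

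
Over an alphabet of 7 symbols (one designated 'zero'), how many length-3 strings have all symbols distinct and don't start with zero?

The leading digit has 6 choices (anything but zero); the next has 6 (anything but the first), then 5, and so on, one fewer each time.
Total: 6 x 6 x 5.

Final answer: 180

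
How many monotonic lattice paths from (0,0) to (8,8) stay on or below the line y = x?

Total monotonic paths to (8,8): C(16,8) = 12870.
Reflecting each bad path at its first crossing gives a bijection with paths to (7,9): C(16,9) = 11440.
Valid Dyck paths: 12870 - 11440.
(These counts are the Catalan numbers.)

Final answer: C_{8} = 1430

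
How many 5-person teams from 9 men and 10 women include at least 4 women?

Sum over valid woman counts:
C(10,4)C(9,1) = 1890
C(10,5)C(9,0) = 252
Total: 1890 + 252.

Final answer: 2142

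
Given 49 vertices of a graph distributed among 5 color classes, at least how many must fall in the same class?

By pigeonhole with 49 objects and 5 categories: ceiling(49/5).

Final answer: 10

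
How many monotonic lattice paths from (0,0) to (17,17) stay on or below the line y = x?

Total monotonic paths to (17,17): C(34,17) = 2333606220.
A path is bad iff it touches y = x + 1; reflecting its initial segment maps bad paths bijectively onto all paths to (16,18), of which there are C(34,18) = 2203961430.
Valid Dyck paths: 2333606220 - 2203961430.
(Equivalently, C_{17} = C(34,17)/18 = 2333606220/18.)

Final answer: C_{17} = 129644790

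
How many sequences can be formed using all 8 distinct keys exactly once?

The number of ways to arrange 8 distinct objects is 8!.

Final answer: 8! = 40320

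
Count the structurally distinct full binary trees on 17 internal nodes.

This is counted by the nth Catalan number C_n. Here n = 17.
C_n = (2n)!/(n!(n+1)!), so C_{17} = 34!/(17! x 18!) = C(34,17)/18 = 2333606220/18.

Final answer: C_{17} = 129644790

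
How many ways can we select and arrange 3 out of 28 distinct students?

P(28,3) = 28!/(28-3)! = 28!/25!.

Final answer: P(28,3) = 19656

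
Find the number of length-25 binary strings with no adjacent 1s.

Classify by the final bit: ...0 gives a(n-1) strings, ...01 gives a(n-2) strings. Thus a(n) = a(n-1) + a(n-2) with a(1)=2, a(2)=3.
Building up term by term: a(1)=2, a(2)=3, a(3)=5, a(4)=8, a(5)=13, a(6)=21, a(7)=34, a(8)=55, a(9)=89, a(10)=144, a(11)=233, a(12)=377, a(13)=610, a(14)=987, a(15)=1597, a(16)=2584, a(17)=4181, a(18)=6765, a(19)=10946, a(20)=17711, a(21)=28657, a(22)=46368, a(23)=75025, a(24)=121393, a(25)=196418.

Final answer: 196418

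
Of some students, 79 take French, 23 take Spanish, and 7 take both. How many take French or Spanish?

|A union B| = |A| + |B| - |A intersect B| = 79 + 23 - 7.

Final answer: 95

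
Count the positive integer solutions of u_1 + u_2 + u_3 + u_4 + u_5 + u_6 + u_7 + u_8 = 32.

Substitute u'_i = u_i - 1 (so u'_i >= 0). Then sum u'_i = 32 - 8 = 24.
Stars and bars: C(24+8-1, 8-1) = C(31,7).

Final answer: C(31,7) = 2629575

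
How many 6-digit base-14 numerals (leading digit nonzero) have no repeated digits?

The leading digit has 13 choices (anything but zero); the next has 13 (anything but the first), then 12, and so on, one fewer each time.
Total: 13 x 13 x 12 x 11 x 10 x 9.

Final answer: 2007720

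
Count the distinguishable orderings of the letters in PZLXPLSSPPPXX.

Letters (L:2, P:5, S:2, X:3, Z:1). Total letters: 13.
Permutations = 13!/(5! x 3! x 2! x 2!).

Final answer: 2162160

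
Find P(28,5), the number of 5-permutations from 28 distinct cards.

P(28,5) = 28!/(28-5)! = 28!/23!.

Final answer: P(28,5) = 11793600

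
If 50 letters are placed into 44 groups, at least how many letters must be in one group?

By the pigeonhole principle: ceiling(50/44).

Final answer: 2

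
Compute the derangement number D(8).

Derangements satisfy D(n) = (n-1)(D(n-1) + D(n-2)), starting from D(0)=1, D(1)=0.
D(2) = 1 x (0 + 1) = 1
D(3) = 2 x (1 + 0) = 2
D(4) = 3 x (2 + 1) = 9
D(5) = 4 x (9 + 2) = 44
D(6) = 5 x (44 + 9) = 265
D(7) = 6 x (265 + 44) = 1854
D(8) = 7 x (D(7) + D(6)) = 7 x (1854 + 265)

Final answer: D(8) = 14833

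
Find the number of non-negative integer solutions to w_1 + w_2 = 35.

Stars and bars with 35 stars and 1 bars:
C(35+2-1, 2-1) = C(36,1).

Final answer: C(36,1) = 36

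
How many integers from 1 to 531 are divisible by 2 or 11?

Multiples of 2: 265. Multiples of 11: 48. Of both (lcm=22): 24.
By inclusion-exclusion: 265 + 48 - 24.

Final answer: 289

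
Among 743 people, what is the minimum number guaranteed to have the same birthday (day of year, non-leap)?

There are 365 possible values for birthday (day of year, non-leap). With 743 people and 365 categories, by pigeonhole: ceiling(743/365).

Final answer: 3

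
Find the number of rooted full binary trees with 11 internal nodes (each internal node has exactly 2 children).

The structures are counted by the Catalan number C_n. Here n = 11.
Using C_0 = 1 and C_(k+1) = C_k x 2(2k+1)/(k+2), build up term by term: C_1=1, C_2=2, C_3=5, C_4=14, C_5=42, C_6=132, C_7=429, C_8=1430, C_9=4862, C_10=16796, C_11=58786.

Final answer: C_{11} = 58786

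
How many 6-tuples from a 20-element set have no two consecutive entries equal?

Let g(n) count such strings. g(1) = 20, and each valid string of length n-1 extends in 19 ways (any symbol but the last), so g(n) = 19 g(n-1).
Total: g(6) = 20 x 19^5.

Final answer: 20 x 19^{5} = 49521980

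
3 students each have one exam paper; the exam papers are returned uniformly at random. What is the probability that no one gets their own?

Use the recurrence D(n) = (n-1)(D(n-1) + D(n-2)) with D(0)=1, D(1)=0.
Building up: D(2)=1, D(3)=2.
Total arrangements: 3! = 6.
Probability = D(3)/3! = 1/3.

Final answer: D(3)/3! = 2/6 = 0.333333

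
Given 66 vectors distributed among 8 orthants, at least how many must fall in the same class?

By pigeonhole with 66 objects and 8 categories: ceiling(66/8).

Final answer: 9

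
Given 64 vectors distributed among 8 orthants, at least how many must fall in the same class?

By pigeonhole with 64 objects and 8 categories: ceiling(64/8).

Final answer: 8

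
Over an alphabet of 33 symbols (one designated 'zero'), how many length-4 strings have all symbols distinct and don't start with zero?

The leading digit has 32 choices (anything but zero); the next has 32 (anything but the first), then 31, and so on, one fewer each time.
Total: 32 x 32 x 31 x 30.

Final answer: 952320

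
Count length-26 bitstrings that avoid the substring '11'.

Let a(n) count valid strings. If the last bit is 0 the prefix is any valid string of length n-1; if it is 1 the string must end in 01 with a valid prefix of length n-2. So a(n) = a(n-1) + a(n-2), a(1)=2, a(2)=3.
Building up term by term: a(1)=2, a(2)=3, a(3)=5, a(4)=8, a(5)=13, a(6)=21, a(7)=34, a(8)=55, a(9)=89, a(10)=144, a(11)=233, a(12)=377, a(13)=610, a(14)=987, a(15)=1597, a(16)=2584, a(17)=4181, a(18)=6765, a(19)=10946, a(20)=17711, a(21)=28657, a(22)=46368, a(23)=75025, a(24)=121393, a(25)=196418, a(26)=317811.

Final answer: 317811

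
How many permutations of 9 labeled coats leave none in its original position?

Derangements satisfy D(n) = (n-1)(D(n-1) + D(n-2)), starting from D(0)=1, D(1)=0.
D(2) = 1 x (0 + 1) = 1
D(3) = 2 x (1 + 0) = 2
D(4) = 3 x (2 + 1) = 9
D(5) = 4 x (9 + 2) = 44
D(6) = 5 x (44 + 9) = 265
D(7) = 6 x (265 + 44) = 1854
D(8) = 7 x (1854 + 265) = 14833
D(9) = 8 x (D(8) + D(7)) = 8 x (14833 + 1854)

Final answer: D(9) = 133496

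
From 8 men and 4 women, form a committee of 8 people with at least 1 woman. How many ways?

Sum over valid woman counts:
C(4,1)C(8,7) = 32
C(4,2)C(8,6) = 168
C(4,3)C(8,5) = 224
C(4,4)C(8,4) = 70
Total: 32 + 168 + 224 + 70.

Final answer: 494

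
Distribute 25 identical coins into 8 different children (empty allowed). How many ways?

Stars and bars: C(n+k-1, k-1) = C(32,7).

Final answer: C(32,7) = 3365856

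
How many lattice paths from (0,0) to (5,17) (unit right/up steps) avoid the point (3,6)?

Total paths to (5,17): C(22,17) = 26334.
Paths through (3,6): C(9,6) x C(13,11) = 6552.
Avoiding (3,6): 26334 - 6552.

Final answer: 19782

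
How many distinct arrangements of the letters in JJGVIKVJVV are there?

Letters (G:1, I:1, J:3, K:1, V:4). Total letters: 10.
Permutations = 10!/(4! x 3!).

Final answer: 25200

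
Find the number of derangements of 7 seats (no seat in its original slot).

Use the recurrence D(n) = (n-1)(D(n-1) + D(n-2)) with D(0)=1, D(1)=0.
D(2) = 1 x (0 + 1) = 1
D(3) = 2 x (1 + 0) = 2
D(4) = 3 x (2 + 1) = 9
D(5) = 4 x (9 + 2) = 44
D(6) = 5 x (44 + 9) = 265
D(7) = 6 x (D(6) + D(5)) = 6 x (265 + 44)

Final answer: D(7) = 1854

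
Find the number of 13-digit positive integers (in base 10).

The leading digit cannot be 0 (9 options); the other 12 digits can be anything (10 options each).
Total: 9 x 10^12.

Final answer: 9000000000000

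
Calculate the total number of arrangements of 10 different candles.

The number of ways to arrange 10 distinct objects is 10!.

Final answer: 10! = 3628800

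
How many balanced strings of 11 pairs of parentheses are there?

The structures are counted by the Catalan number C_n. Here n = 11 (pairs).
C_n = C(2n,n)/(n+1), so C_{11} = C(22,11)/12 = 705432/12.

Final answer: C_{11} = 58786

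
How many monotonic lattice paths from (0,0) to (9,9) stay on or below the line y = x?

Total monotonic paths to (9,9): C(18,9) = 48620.
A path is bad iff it touches y = x + 1; reflecting its initial segment maps bad paths bijectively onto all paths to (8,10), of which there are C(18,10) = 43758.
Valid Dyck paths: 48620 - 43758.
(Check: C(18,9) - C(18,10) = C(18,9)/10, the Catalan number C_{9}.)

Final answer: C_{9} = 4862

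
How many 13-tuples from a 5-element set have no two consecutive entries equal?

First character: 5 choices. Each subsequent: 4 choices (must differ from the previous one).
Total: 5 x 4^12.

Final answer: 5 x 4^{12} = 83886080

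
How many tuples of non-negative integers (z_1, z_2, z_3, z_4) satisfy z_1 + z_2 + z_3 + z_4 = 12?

Stars and bars with 12 stars and 3 bars:
C(12+4-1, 4-1) = C(15,3).

Final answer: C(15,3) = 455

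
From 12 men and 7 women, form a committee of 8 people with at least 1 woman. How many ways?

Sum over valid woman counts:
C(7,1)C(12,7) = 5544
C(7,2)C(12,6) = 19404
C(7,3)C(12,5) = 27720
C(7,4)C(12,4) = 17325
C(7,5)C(12,3) = 4620
C(7,6)C(12,2) = 462
C(7,7)C(12,1) = 12
Total: 5544 + 19404 + 27720 + 17325 + 4620 + 462 + 12.

Final answer: 75087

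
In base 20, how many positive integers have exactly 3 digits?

These are the integers in [20^2, 20^3), so the count is 20^3 - 20^2 = 19 x 20^2.

Final answer: 7600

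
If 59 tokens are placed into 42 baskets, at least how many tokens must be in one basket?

By the pigeonhole principle: ceiling(59/42).

Final answer: 2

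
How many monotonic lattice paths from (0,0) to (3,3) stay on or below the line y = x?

Total monotonic paths to (3,3): C(6,3) = 20.
A path is bad iff it touches y = x + 1; reflecting its initial segment maps bad paths bijectively onto all paths to (2,4), of which there are C(6,4) = 15.
Valid Dyck paths: 20 - 15.
(Check: C(6,3) - C(6,4) = C(6,3)/4, the Catalan number C_{3}.)

Final answer: C_{3} = 5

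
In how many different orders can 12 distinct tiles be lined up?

The number of ways to arrange 12 distinct objects is 12!.

Final answer: 12! = 479001600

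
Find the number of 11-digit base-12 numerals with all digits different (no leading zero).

The leading digit has 11 choices (anything but zero); the next has 11 (anything but the first), then 10, and so on, one fewer each time.
Total: 11 x 11 x 10 x 9 x 8 x 7 x 6 x 5 x 4 x 3 x 2.

Final answer: 439084800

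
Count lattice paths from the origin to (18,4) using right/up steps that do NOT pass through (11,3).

Total paths to (18,4): C(22,4) = 7315.
Paths through (11,3): C(14,3) x C(8,1) = 2912.
Avoiding (11,3): 7315 - 2912.

Final answer: 4403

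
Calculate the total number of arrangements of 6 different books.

The number of ways to arrange 6 distinct objects is 6!.

Final answer: 6! = 720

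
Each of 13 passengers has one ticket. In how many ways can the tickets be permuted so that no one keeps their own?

Use the recurrence D(n) = (n-1)(D(n-1) + D(n-2)) with D(0)=1, D(1)=0.
D(2) = 1 x (0 + 1) = 1
D(3) = 2 x (1 + 0) = 2
D(4) = 3 x (2 + 1) = 9
D(5) = 4 x (9 + 2) = 44
D(6) = 5 x (44 + 9) = 265
D(7) = 6 x (265 + 44) = 1854
D(8) = 7 x (1854 + 265) = 14833
D(9) = 8 x (14833 + 1854) = 133496
D(10) = 9 x (133496 + 14833) = 1334961
D(11) = 10 x (1334961 + 133496) = 14684570
D(12) = 11 x (14684570 + 1334961) = 176214841
D(13) = 12 x (D(12) + D(11)) = 12 x (176214841 + 14684570)

Final answer: D(13) = 2290792932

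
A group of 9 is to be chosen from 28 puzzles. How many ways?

C(28,9) = 28!/(9! x 19!).

Final answer: \binom{28}{9} = 6906900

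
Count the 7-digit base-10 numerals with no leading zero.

In base 10, the leading digit has 9 choices (1..9); each of the remaining 6 digits has 10 choices.
Total: 9 x 10^6.

Final answer: 9000000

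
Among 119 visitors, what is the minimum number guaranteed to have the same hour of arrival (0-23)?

There are 24 possible values for hour of arrival (0-23). With 119 visitors and 24 categories, by pigeonhole: ceiling(119/24).

Final answer: 5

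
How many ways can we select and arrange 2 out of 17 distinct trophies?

P(17,2) = 17!/(17-2)! = 17!/15!.

Final answer: P(17,2) = 272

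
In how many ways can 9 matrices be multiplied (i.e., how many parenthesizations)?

This is a standard Catalan-number count: the answer is C_n. Here n = 9 - 1 = 8.
Using C_0 = 1 and C_(k+1) = C_k x 2(2k+1)/(k+2), build up term by term: C_1=1, C_2=2, C_3=5, C_4=14, C_5=42, C_6=132, C_7=429, C_8=1430.

Final answer: C_{8} = 1430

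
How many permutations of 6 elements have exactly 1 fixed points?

Choose which 1 elements are fixed: C(6,1) = 6.
Derange the remaining 5 using D(j) = (j-1)(D(j-1) + D(j-2)), D(0)=1, D(1)=0: D(2)=1, D(3)=2, D(4)=9, D(5)=44.
Total: 6 x 44.

Final answer: C(6,1) D(5) = 264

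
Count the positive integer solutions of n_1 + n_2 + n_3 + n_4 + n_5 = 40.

Substitute n'_i = n_i - 1 (so n'_i >= 0). Then sum n'_i = 40 - 5 = 35.
Stars and bars: C(35+5-1, 5-1) = C(39,4).

Final answer: C(39,4) = 82251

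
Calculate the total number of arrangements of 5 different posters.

The number of ways to arrange 5 distinct objects is 5!.

Final answer: 5! = 120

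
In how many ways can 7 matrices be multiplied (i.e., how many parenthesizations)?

This is counted by the nth Catalan number C_n. Here n = 7 - 1 = 6.
C_n = C(2n,n) - C(2n,n+1), so C_{6} = C(12,6) - C(12,7) = 924 - 792.

Final answer: C_{6} = 132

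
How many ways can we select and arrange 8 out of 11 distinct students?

P(11,8) = 11!/(11-8)! = 11!/3!.

Final answer: P(11,8) = 6652800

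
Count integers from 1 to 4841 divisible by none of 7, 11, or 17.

|div by 7|=691, |div by 11|=440, |div by 17|=284.
|div by 7&11|=62, |div by 7&17|=40, |div by 11&17|=25, |div by all|=3.
By inclusion-exclusion, divisible by at least one: 691+440+284-62-40-25+3 = 1291.
Not divisible by any: 4841 - 1291.

Final answer: 3550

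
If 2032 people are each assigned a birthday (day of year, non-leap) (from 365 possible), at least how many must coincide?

There are 365 possible values for birthday (day of year, non-leap). With 2032 people and 365 categories, by pigeonhole: ceiling(2032/365).

Final answer: 6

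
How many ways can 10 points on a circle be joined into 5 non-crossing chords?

The structures are counted by the Catalan number C_n. Here n = 10/2 = 5.
C_n = C(2n,n) - C(2n,n+1), so C_{5} = C(10,5) - C(10,6) = 252 - 210.

Final answer: C_{5} = 42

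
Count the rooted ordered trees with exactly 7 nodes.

This is a standard Catalan-number count: the answer is C_n. Here n = 7 - 1 = 6.
C_n = C(2n,n)/(n+1), so C_{6} = C(12,6)/7 = 924/7.

Final answer: C_{6} = 132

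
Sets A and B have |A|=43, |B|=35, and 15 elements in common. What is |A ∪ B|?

|A union B| = |A| + |B| - |A intersect B| = 43 + 35 - 15.

Final answer: 63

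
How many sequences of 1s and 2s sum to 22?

Condition on the final move: it is a 1-step (f(n-1) ways to get there) or a 2-step (f(n-2) ways), so f(n) = f(n-1) + f(n-2), with f(1)=1, f(2)=2.
Computing successive values: f(1)=1, f(2)=2, f(3)=3, f(4)=5, f(5)=8, f(6)=13, f(7)=21, f(8)=34, f(9)=55, f(10)=89, f(11)=144, f(12)=233, f(13)=377, f(14)=610, f(15)=987, f(16)=1597, f(17)=2584, f(18)=4181, f(19)=6765, f(20)=10946, f(21)=17711, f(22)=28657.

Final answer: 28657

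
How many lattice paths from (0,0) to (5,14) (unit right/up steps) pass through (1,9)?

Paths (0,0)->(1,9): C(10,9) = 10.
Paths (1,9)->(5,14): C(9,5) = 126.
By multiplication principle: 10 x 126.

Final answer: 1260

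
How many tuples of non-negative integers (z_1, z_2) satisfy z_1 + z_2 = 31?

Stars and bars with 31 stars and 1 bars:
C(31+2-1, 2-1) = C(32,1).

Final answer: C(32,1) = 32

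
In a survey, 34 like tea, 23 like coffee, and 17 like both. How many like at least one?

|A union B| = |A| + |B| - |A intersect B| = 34 + 23 - 17.

Final answer: 40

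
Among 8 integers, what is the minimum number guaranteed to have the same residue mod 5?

There are 5 possible values for residue mod 5. With 8 integers and 5 categories, by pigeonhole: ceiling(8/5).

Final answer: 2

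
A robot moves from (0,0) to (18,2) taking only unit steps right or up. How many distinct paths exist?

Each path has 18 right steps and 2 up steps in some order (20 steps total).
Choose which 2 of the 20 steps are up: C(20,2).

Final answer: C(20,2) = 190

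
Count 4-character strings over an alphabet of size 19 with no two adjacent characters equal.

First character: 19 choices. Each subsequent: 18 choices (must differ from the previous one).
Total: 19 x 18^3.

Final answer: 19 x 18^{3} = 110808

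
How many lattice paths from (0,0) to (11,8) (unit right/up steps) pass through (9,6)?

Paths (0,0)->(9,6): C(15,6) = 5005.
Paths (9,6)->(11,8): C(4,2) = 6.
By multiplication principle: 5005 x 6.

Final answer: 30030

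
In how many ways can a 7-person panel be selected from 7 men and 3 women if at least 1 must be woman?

Sum over valid woman counts:
C(3,1)C(7,6) = 21
C(3,2)C(7,5) = 63
C(3,3)C(7,4) = 35
Total: 21 + 63 + 35.

Final answer: 119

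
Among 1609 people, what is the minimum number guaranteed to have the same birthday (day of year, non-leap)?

There are 365 possible values for birthday (day of year, non-leap). With 1609 people and 365 categories, by pigeonhole: ceiling(1609/365).

Final answer: 5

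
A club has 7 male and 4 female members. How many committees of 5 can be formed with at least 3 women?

Sum over valid woman counts:
C(4,3)C(7,2) = 84
C(4,4)C(7,1) = 7
Total: 84 + 7.

Final answer: 91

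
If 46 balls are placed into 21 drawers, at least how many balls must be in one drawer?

By the pigeonhole principle: ceiling(46/21).

Final answer: 3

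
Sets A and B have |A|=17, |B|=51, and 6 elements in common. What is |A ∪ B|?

|A union B| = |A| + |B| - |A intersect B| = 17 + 51 - 6.

Final answer: 62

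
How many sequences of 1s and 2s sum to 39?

Let f(n) count the ways. The last step is size 1 or 2, so f(n) = f(n-1) + f(n-2) with f(1)=1, f(2)=2.
Building up term by term: f(1)=1, f(2)=2, f(3)=3, f(4)=5, f(5)=8, f(6)=13, f(7)=21, f(8)=34, f(9)=55, f(10)=89, f(11)=144, f(12)=233, f(13)=377, f(14)=610, f(15)=987, f(16)=1597, f(17)=2584, f(18)=4181, f(19)=6765, f(20)=10946, f(21)=17711, f(22)=28657, f(23)=46368, f(24)=75025, f(25)=121393, f(26)=196418, f(27)=317811, f(28)=514229, f(29)=832040, f(30)=1346269, f(31)=2178309, f(32)=3524578, f(33)=5702887, f(34)=9227465, f(35)=14930352, f(36)=24157817, f(37)=39088169, f(38)=63245986, f(39)=102334155.

Final answer: 102334155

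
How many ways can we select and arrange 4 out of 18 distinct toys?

P(18,4) = 18!/(18-4)! = 18!/14!.

Final answer: P(18,4) = 73440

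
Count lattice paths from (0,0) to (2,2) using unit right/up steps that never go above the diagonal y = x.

Total monotonic paths to (2,2): C(4,2) = 6.
Reflecting each bad path at its first crossing gives a bijection with paths to (1,3): C(4,3) = 4.
Valid Dyck paths: 6 - 4.
(Equivalently, C_{2} = C(4,2)/3 = 6/3.)

Final answer: C_{2} = 2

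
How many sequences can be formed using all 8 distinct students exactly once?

The number of ways to arrange 8 distinct objects is 8!.

Final answer: 8! = 40320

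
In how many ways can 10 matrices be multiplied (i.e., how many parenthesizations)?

This is a standard Catalan-number count: the answer is C_n. Here n = 10 - 1 = 9.
C_n = C(2n,n) - C(2n,n+1), so C_{9} = C(18,9) - C(18,10) = 48620 - 43758.

Final answer: C_{9} = 4862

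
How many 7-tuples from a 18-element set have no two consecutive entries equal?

Let g(n) count such strings. g(1) = 18, and each valid string of length n-1 extends in 17 ways (any symbol but the last), so g(n) = 17 g(n-1).
Total: g(7) = 18 x 17^6.

Final answer: 18 x 17^{6} = 434476242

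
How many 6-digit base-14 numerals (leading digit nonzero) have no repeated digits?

The leading digit has 13 choices (anything but zero); the next has 13 (anything but the first), then 12, and so on, one fewer each time.
Total: 13 x 13 x 12 x 11 x 10 x 9.

Final answer: 2007720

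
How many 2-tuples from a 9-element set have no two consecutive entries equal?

Let g(n) count such strings. g(1) = 9, and each valid string of length n-1 extends in 8 ways (any symbol but the last), so g(n) = 8 g(n-1).
Total: g(2) = 9 x 8^1.

Final answer: 9 x 8^{1} = 72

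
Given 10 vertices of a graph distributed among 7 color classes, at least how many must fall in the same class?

By pigeonhole with 10 objects and 7 categories: ceiling(10/7).

Final answer: 2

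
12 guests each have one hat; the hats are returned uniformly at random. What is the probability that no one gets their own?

D(n) = (n-1)(D(n-1) + D(n-2)), D(0)=1, D(1)=0.
Building up: D(2)=1, D(3)=2, D(4)=9, D(5)=44, D(6)=265, D(7)=1854, D(8)=14833, D(9)=133496, D(10)=1334961, D(11)=14684570, D(12)=176214841.
Total arrangements: 12! = 479001600.
Probability = D(12)/12! = 16019531/43545600.

Final answer: D(12)/12! = 176214841/479001600 = 0.367879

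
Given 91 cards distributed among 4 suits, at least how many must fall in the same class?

By pigeonhole with 91 objects and 4 categories: ceiling(91/4).

Final answer: 23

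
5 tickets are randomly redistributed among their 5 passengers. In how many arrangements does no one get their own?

Derangements satisfy D(n) = (n-1)(D(n-1) + D(n-2)), starting from D(0)=1, D(1)=0.
D(2) = 1 x (0 + 1) = 1
D(3) = 2 x (1 + 0) = 2
D(4) = 3 x (2 + 1) = 9
D(5) = 4 x (D(4) + D(3)) = 4 x (9 + 2)

Final answer: D(5) = 44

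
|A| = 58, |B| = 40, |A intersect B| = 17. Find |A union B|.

|A union B| = |A| + |B| - |A intersect B| = 58 + 40 - 17.

Final answer: 81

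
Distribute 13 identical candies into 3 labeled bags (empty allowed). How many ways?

Stars and bars: C(n+k-1, k-1) = C(15,2).

Final answer: C(15,2) = 105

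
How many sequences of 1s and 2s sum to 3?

Condition on the final move: it is a 1-step (f(n-1) ways to get there) or a 2-step (f(n-2) ways), so f(n) = f(n-1) + f(n-2), with f(1)=1, f(2)=2.
Computing successive values: f(1)=1, f(2)=2, f(3)=3.

Final answer: 3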